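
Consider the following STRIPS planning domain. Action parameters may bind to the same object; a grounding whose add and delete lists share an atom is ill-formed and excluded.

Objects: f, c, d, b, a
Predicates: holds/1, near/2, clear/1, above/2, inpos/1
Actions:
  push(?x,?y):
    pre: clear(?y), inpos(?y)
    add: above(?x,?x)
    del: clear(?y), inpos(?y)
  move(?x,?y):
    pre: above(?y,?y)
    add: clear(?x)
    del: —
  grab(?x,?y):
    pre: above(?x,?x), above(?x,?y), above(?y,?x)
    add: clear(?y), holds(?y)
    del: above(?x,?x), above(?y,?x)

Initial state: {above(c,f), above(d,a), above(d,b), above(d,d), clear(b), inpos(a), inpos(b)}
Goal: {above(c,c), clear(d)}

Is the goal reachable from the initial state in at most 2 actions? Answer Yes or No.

1. push(c,b)  →  {above(c,c), above(c,f), above(d,a), above(d,b), above(d,d), inpos(a)}
2. move(d,c)  →  {above(c,c), above(c,f), above(d,a), above(d,b), above(d,d), clear(d), inpos(a)}
optimal plan length = 2; 2 ≤ 2

Yes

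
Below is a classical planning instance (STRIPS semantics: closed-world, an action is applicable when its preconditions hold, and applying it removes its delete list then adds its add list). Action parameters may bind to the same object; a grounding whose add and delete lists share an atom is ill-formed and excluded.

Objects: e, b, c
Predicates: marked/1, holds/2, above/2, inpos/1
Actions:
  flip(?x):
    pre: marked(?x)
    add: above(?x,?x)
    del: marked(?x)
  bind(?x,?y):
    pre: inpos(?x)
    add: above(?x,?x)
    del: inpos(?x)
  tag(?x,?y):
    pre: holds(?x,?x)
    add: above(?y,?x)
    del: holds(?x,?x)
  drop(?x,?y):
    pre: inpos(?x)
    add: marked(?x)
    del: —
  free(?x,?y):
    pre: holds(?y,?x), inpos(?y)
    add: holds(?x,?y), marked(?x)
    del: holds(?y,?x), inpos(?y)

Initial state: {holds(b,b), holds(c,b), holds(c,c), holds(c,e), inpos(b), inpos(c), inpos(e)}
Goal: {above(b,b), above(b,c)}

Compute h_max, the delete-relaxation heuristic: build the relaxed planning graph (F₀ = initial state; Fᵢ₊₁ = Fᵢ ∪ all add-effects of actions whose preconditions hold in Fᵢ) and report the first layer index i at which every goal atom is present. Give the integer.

1

F0 = init (7 atoms)
F1 = F0 ∪ {above(b,b), above(b,c), above(c,b), above(c,c), above(e,b), above(e,c), above(e,e), holds(b,c), holds(e,c), marked(b), marked(c), marked(e)}  (19 atoms)
goal ⊆ F1  ⇒  h_max = 1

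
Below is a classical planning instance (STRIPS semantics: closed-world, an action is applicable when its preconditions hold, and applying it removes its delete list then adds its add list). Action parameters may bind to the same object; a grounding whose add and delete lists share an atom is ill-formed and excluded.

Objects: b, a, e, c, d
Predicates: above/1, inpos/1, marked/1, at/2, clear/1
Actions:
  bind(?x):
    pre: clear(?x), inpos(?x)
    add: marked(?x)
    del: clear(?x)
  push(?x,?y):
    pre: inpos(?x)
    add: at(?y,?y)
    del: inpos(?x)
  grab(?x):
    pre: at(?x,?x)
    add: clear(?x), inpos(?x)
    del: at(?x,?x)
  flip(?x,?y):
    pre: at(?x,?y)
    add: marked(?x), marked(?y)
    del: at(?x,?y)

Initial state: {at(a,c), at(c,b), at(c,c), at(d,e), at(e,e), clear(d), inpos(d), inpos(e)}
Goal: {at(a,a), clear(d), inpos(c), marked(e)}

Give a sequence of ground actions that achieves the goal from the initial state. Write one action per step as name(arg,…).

push(e,a); grab(c); flip(e,e)

1. push(e,a)  →  {at(a,a), at(a,c), at(c,b), at(c,c), at(d,e), at(e,e), clear(d), inpos(d)}
2. grab(c)  →  {at(a,a), at(a,c), at(c,b), at(d,e), at(e,e), clear(c), clear(d), inpos(c), inpos(d)}
3. flip(e,e)  →  {at(a,a), at(a,c), at(c,b), at(d,e), clear(c), clear(d), inpos(c), inpos(d), marked(e)}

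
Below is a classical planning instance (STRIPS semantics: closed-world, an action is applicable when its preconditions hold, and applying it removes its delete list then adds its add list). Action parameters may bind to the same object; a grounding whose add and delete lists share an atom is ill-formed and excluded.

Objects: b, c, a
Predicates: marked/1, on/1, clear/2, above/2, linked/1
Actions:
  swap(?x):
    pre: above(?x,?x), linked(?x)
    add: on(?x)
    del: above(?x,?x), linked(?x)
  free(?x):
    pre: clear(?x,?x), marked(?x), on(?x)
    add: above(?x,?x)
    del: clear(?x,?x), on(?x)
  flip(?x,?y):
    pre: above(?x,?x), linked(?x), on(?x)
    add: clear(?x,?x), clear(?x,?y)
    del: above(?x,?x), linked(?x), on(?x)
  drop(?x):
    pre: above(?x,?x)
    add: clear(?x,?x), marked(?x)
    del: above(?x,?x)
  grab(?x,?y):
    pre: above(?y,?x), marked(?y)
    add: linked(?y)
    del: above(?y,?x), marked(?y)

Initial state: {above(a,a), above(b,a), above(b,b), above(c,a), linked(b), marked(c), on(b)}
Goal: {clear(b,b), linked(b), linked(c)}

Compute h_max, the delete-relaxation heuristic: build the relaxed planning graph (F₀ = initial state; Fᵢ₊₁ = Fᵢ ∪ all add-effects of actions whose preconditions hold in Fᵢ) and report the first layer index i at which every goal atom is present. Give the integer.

1

F0 = init (7 atoms)
F1 = F0 ∪ {clear(a,a), clear(b,a), clear(b,b), clear(b,c), linked(c), marked(a), marked(b)}  (14 atoms)
goal ⊆ F1  ⇒  h_max = 1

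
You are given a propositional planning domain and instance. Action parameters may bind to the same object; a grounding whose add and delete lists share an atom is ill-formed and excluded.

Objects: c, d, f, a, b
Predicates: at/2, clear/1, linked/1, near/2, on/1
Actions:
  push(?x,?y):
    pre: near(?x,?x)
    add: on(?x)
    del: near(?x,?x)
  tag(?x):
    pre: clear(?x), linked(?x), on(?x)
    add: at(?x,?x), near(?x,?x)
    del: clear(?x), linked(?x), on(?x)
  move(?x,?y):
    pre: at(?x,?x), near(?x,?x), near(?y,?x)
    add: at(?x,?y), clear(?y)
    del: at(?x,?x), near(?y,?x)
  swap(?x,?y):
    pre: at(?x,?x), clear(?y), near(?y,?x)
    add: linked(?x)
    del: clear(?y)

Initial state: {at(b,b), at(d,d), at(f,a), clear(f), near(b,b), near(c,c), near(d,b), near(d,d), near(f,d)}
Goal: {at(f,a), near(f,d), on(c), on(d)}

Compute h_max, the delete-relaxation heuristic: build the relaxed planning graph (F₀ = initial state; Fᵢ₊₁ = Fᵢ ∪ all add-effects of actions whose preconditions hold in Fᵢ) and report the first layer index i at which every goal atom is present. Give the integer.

F0 = init (9 atoms)
F1 = F0 ∪ {at(b,d), at(d,f), clear(d), linked(d), on(b), on(c), on(d)}  (16 atoms)
goal ⊆ F1  ⇒  h_max = 1

1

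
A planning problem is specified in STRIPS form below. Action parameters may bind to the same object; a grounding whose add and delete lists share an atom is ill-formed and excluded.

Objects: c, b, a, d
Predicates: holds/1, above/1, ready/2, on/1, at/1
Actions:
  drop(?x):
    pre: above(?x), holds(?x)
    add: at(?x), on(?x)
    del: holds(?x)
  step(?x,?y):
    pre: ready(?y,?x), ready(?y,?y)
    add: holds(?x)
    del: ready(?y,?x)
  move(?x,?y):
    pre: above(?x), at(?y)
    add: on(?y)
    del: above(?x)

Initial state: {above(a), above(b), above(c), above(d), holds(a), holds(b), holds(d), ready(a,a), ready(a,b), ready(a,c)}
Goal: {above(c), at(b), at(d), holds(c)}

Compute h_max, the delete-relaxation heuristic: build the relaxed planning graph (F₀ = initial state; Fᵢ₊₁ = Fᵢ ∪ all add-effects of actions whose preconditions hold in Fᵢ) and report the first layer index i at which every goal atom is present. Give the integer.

1

F0 = init (10 atoms)
F1 = F0 ∪ {at(a), at(b), at(d), holds(c), on(a), on(b), on(d)}  (17 atoms)
goal ⊆ F1  ⇒  h_max = 1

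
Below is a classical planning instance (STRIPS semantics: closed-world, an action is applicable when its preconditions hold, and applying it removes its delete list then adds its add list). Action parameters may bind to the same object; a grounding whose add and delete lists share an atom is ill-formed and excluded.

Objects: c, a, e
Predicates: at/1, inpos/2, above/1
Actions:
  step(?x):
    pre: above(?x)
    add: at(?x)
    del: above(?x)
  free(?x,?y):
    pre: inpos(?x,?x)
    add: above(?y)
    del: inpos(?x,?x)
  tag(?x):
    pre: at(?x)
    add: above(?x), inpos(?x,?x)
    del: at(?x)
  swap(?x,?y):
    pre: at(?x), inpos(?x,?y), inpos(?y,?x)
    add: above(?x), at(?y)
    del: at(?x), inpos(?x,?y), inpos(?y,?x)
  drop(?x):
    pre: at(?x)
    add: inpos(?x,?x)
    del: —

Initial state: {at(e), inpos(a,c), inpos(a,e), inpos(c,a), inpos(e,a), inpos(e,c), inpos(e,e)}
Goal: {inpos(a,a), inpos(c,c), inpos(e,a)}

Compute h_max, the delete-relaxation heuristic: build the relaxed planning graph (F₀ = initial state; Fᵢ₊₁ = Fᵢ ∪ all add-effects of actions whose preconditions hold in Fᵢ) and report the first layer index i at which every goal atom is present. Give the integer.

3

F0 = init (7 atoms)
F1 = F0 ∪ {above(a), above(c), above(e), at(a)}  (11 atoms)
F2 = F1 ∪ {at(c), inpos(a,a)}  (13 atoms)
F3 = F2 ∪ {inpos(c,c)}  (14 atoms)
goal ⊆ F3  ⇒  h_max = 3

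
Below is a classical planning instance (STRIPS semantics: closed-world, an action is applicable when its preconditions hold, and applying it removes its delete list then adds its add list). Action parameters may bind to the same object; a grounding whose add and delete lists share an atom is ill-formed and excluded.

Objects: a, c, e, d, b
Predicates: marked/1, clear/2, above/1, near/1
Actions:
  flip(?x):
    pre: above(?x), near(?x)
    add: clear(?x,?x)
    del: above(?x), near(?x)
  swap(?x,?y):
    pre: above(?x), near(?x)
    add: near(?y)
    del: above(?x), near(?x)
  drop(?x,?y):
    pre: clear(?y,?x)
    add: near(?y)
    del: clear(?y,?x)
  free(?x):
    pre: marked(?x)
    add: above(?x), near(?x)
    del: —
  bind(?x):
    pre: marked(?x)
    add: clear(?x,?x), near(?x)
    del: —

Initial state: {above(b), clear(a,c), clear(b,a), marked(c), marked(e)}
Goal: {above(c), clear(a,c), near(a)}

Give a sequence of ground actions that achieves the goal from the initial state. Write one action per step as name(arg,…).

1. drop(a,b)  →  {above(b), clear(a,c), marked(c), marked(e), near(b)}
2. swap(b,a)  →  {clear(a,c), marked(c), marked(e), near(a)}
3. free(c)  →  {above(c), clear(a,c), marked(c), marked(e), near(a), near(c)}

drop(a,b); swap(b,a); free(c)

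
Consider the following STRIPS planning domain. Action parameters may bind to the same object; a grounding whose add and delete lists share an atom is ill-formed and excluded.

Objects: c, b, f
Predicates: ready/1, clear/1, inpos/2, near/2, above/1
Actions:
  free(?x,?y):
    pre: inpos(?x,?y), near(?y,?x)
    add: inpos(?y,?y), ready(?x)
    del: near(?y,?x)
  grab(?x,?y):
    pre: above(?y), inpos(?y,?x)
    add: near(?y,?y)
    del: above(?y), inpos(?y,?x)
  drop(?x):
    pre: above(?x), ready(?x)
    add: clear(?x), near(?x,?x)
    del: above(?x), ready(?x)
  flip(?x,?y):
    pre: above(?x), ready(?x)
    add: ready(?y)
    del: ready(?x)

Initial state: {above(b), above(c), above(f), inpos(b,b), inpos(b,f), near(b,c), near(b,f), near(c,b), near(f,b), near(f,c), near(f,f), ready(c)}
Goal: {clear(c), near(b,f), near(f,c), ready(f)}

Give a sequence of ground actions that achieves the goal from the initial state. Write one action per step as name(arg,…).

free(b,f); free(f,f); drop(c)

1. free(b,f)  →  {above(b), above(c), above(f), inpos(b,b), inpos(b,f), inpos(f,f), near(b,c), near(b,f), near(c,b), near(f,c), near(f,f), ready(b), ready(c)}
2. free(f,f)  →  {above(b), above(c), above(f), inpos(b,b), inpos(b,f), inpos(f,f), near(b,c), near(b,f), near(c,b), near(f,c), ready(b), ready(c), ready(f)}
3. drop(c)  →  {above(b), above(f), clear(c), inpos(b,b), inpos(b,f), inpos(f,f), near(b,c), near(b,f), near(c,b), near(c,c), near(f,c), ready(b), ready(f)}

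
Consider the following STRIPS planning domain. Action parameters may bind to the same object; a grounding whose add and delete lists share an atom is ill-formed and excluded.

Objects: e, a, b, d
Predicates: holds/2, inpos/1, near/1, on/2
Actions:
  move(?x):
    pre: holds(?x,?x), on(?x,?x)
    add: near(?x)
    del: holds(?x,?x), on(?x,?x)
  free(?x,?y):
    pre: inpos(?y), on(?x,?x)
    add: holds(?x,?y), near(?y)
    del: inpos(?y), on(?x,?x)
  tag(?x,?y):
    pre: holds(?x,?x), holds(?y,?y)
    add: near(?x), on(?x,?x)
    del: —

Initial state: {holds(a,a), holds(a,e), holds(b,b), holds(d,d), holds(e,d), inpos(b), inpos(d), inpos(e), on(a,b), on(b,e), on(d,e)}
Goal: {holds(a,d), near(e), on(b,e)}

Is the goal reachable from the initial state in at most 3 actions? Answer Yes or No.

1. tag(a,a)  →  {holds(a,a), holds(a,e), holds(b,b), holds(d,d), holds(e,d), inpos(b), inpos(d), inpos(e), near(a), on(a,a), on(a,b), on(b,e), on(d,e)}
2. free(a,e)  →  {holds(a,a), holds(a,e), holds(b,b), holds(d,d), holds(e,d), inpos(b), inpos(d), near(a), near(e), on(a,b), on(b,e), on(d,e)}
3. tag(a,a)  →  {holds(a,a), holds(a,e), holds(b,b), holds(d,d), holds(e,d), inpos(b), inpos(d), near(a), near(e), on(a,a), on(a,b), on(b,e), on(d,e)}
4. free(a,d)  →  {holds(a,a), holds(a,d), holds(a,e), holds(b,b), holds(d,d), holds(e,d), inpos(b), near(a), near(d), near(e), on(a,b), on(b,e), on(d,e)}
optimal plan length = 4; 4 > 3

No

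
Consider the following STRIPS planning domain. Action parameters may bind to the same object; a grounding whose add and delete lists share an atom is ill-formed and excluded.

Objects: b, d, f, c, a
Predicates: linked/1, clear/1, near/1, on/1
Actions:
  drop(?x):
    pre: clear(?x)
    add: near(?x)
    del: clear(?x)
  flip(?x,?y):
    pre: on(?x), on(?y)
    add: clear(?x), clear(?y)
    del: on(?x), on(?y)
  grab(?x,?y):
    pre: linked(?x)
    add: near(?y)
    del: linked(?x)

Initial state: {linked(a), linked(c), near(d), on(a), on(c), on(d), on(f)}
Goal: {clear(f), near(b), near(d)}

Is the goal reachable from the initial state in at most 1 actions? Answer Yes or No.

1. flip(d,f)  →  {clear(d), clear(f), linked(a), linked(c), near(d), on(a), on(c)}
2. grab(c,b)  →  {clear(d), clear(f), linked(a), near(b), near(d), on(a), on(c)}
optimal plan length = 2; 2 > 1

No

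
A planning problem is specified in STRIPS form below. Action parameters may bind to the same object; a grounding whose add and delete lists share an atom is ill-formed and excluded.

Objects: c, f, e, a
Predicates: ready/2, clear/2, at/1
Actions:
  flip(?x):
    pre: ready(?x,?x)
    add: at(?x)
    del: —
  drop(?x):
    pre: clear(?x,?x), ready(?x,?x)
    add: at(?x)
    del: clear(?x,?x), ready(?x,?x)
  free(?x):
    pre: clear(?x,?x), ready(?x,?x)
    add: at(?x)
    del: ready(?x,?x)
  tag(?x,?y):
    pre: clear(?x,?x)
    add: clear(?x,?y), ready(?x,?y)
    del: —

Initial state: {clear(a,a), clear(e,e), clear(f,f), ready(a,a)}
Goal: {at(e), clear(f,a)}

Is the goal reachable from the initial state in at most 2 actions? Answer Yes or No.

No

1. tag(f,a)  →  {clear(a,a), clear(e,e), clear(f,a), clear(f,f), ready(a,a), ready(f,a)}
2. tag(e,e)  →  {clear(a,a), clear(e,e), clear(f,a), clear(f,f), ready(a,a), ready(e,e), ready(f,a)}
3. flip(e)  →  {at(e), clear(a,a), clear(e,e), clear(f,a), clear(f,f), ready(a,a), ready(e,e), ready(f,a)}
optimal plan length = 3; 3 > 2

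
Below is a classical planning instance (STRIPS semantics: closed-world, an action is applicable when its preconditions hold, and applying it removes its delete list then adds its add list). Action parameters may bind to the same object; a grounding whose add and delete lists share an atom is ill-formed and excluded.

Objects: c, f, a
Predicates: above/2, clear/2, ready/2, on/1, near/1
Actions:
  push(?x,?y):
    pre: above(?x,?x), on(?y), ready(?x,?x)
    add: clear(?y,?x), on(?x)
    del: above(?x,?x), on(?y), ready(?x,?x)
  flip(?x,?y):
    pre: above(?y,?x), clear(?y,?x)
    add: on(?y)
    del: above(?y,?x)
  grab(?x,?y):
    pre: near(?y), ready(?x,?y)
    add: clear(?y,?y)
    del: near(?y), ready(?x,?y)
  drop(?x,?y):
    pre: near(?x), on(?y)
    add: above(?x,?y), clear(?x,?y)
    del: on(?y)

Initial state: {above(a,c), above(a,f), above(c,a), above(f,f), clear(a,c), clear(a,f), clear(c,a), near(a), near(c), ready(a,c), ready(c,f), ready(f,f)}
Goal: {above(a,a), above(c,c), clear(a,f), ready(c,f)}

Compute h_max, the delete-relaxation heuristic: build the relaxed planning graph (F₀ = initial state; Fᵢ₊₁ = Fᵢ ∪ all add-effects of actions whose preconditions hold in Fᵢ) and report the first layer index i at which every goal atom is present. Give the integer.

F0 = init (12 atoms)
F1 = F0 ∪ {clear(c,c), on(a), on(c)}  (15 atoms)
F2 = F1 ∪ {above(a,a), above(c,c), clear(a,a), clear(c,f), on(f)}  (20 atoms)
goal ⊆ F2  ⇒  h_max = 2

2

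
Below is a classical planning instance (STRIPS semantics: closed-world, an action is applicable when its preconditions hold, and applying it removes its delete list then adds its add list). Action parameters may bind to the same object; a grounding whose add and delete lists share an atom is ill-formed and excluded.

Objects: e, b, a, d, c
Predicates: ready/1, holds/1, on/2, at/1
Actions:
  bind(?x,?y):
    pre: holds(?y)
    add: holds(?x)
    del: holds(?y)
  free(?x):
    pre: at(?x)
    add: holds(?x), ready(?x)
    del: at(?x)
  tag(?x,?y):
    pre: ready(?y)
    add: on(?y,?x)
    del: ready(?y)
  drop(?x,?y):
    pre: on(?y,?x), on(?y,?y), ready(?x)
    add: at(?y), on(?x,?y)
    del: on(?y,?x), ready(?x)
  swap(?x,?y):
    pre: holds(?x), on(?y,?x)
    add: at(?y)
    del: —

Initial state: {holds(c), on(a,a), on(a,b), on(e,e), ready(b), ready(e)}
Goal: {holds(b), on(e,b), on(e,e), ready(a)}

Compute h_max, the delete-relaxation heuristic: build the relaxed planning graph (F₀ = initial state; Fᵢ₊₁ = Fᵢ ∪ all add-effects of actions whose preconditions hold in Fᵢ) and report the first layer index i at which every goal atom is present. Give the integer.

F0 = init (6 atoms)
F1 = F0 ∪ {at(a), holds(a), holds(b), holds(d), holds(e), on(b,a), on(b,b), on(b,c), on(b,d), on(b,e), on(e,a), on(e,b), on(e,c), on(e,d)}  (20 atoms)
F2 = F1 ∪ {at(b), at(e), ready(a)}  (23 atoms)
goal ⊆ F2  ⇒  h_max = 2

2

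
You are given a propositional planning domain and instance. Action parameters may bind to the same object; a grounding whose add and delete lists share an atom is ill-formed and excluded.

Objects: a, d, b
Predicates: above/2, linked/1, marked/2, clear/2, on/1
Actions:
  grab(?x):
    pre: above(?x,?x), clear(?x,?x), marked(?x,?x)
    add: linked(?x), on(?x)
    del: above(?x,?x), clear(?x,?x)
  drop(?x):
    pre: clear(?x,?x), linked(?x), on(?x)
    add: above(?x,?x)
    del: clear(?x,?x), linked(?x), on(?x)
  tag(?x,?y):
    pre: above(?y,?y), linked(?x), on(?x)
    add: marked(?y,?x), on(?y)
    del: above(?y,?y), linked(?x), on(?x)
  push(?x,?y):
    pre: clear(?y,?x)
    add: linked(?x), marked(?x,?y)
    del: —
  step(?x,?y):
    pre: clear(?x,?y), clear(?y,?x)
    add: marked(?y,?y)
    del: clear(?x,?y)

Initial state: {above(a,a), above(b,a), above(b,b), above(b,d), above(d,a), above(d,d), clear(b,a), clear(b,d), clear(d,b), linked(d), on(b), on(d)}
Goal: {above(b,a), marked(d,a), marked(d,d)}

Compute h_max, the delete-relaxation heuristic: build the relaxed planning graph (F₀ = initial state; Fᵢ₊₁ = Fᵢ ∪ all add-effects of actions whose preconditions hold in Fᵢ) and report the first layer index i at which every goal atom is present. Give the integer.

2

F0 = init (12 atoms)
F1 = F0 ∪ {linked(a), linked(b), marked(a,b), marked(a,d), marked(b,b), marked(b,d), marked(d,b), marked(d,d), on(a)}  (21 atoms)
F2 = F1 ∪ {marked(b,a), marked(d,a)}  (23 atoms)
goal ⊆ F2  ⇒  h_max = 2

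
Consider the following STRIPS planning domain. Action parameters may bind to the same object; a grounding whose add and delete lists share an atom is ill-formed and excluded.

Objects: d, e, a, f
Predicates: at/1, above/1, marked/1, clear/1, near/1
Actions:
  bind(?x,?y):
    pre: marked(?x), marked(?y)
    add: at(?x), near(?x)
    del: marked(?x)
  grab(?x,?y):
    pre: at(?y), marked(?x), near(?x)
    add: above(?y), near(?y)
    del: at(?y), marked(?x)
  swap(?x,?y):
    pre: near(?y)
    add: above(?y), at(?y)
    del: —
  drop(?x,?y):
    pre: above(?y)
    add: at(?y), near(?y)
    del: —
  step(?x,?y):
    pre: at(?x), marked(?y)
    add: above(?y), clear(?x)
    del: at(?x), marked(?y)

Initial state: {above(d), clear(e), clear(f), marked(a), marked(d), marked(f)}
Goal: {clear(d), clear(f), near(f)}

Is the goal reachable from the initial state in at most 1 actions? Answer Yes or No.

1. bind(d,d)  →  {above(d), at(d), clear(e), clear(f), marked(a), marked(f), near(d)}
2. bind(f,a)  →  {above(d), at(d), at(f), clear(e), clear(f), marked(a), near(d), near(f)}
3. step(d,a)  →  {above(a), above(d), at(f), clear(d), clear(e), clear(f), near(d), near(f)}
optimal plan length = 3; 3 > 1

No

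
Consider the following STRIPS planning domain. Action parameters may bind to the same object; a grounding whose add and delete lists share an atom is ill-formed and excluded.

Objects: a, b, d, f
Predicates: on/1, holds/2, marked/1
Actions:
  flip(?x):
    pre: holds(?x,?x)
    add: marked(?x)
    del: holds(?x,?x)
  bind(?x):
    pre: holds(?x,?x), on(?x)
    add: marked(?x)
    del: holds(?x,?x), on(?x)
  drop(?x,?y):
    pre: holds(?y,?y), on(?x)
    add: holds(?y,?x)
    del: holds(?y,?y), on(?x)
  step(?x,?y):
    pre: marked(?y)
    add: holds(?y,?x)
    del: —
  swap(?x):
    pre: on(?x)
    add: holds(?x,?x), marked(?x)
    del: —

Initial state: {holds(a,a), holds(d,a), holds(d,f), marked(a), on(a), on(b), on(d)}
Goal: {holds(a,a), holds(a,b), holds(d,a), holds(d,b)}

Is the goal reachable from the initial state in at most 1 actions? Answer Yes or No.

No

1. step(b,a)  →  {holds(a,a), holds(a,b), holds(d,a), holds(d,f), marked(a), on(a), on(b), on(d)}
2. swap(d)  →  {holds(a,a), holds(a,b), holds(d,a), holds(d,d), holds(d,f), marked(a), marked(d), on(a), on(b), on(d)}
3. drop(b,d)  →  {holds(a,a), holds(a,b), holds(d,a), holds(d,b), holds(d,f), marked(a), marked(d), on(a), on(d)}
optimal plan length = 3; 3 > 1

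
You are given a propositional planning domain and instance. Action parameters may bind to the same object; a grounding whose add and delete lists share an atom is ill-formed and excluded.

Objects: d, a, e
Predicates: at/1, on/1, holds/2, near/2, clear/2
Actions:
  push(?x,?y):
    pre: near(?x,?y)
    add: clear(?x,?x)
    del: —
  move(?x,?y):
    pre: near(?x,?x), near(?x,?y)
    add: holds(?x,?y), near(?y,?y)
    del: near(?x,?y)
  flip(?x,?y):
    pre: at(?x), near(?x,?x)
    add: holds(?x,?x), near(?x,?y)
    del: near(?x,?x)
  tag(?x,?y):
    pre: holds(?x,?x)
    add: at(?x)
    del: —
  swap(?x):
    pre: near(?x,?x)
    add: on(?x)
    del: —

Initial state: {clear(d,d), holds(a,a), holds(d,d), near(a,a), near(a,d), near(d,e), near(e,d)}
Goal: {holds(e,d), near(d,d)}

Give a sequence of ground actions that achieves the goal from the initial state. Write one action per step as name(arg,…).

move(a,d); move(d,e); move(e,d)

1. move(a,d)  →  {clear(d,d), holds(a,a), holds(a,d), holds(d,d), near(a,a), near(d,d), near(d,e), near(e,d)}
2. move(d,e)  →  {clear(d,d), holds(a,a), holds(a,d), holds(d,d), holds(d,e), near(a,a), near(d,d), near(e,d), near(e,e)}
3. move(e,d)  →  {clear(d,d), holds(a,a), holds(a,d), holds(d,d), holds(d,e), holds(e,d), near(a,a), near(d,d), near(e,e)}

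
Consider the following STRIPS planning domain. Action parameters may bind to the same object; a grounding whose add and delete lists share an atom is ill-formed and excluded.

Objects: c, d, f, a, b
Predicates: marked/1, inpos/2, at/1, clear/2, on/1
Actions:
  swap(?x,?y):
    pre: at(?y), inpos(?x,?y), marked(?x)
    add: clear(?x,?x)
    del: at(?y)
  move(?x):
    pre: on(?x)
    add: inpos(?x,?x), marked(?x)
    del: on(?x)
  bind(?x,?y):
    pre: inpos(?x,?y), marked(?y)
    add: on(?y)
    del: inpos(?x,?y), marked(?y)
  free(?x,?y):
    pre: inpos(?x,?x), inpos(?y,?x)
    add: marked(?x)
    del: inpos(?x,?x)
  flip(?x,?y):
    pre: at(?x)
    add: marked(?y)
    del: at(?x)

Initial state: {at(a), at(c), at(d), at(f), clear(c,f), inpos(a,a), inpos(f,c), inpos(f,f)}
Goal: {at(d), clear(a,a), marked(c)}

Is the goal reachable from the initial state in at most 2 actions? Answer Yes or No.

1. flip(c,c)  →  {at(a), at(d), at(f), clear(c,f), inpos(a,a), inpos(f,c), inpos(f,f), marked(c)}
2. flip(f,a)  →  {at(a), at(d), clear(c,f), inpos(a,a), inpos(f,c), inpos(f,f), marked(a), marked(c)}
3. swap(a,a)  →  {at(d), clear(a,a), clear(c,f), inpos(a,a), inpos(f,c), inpos(f,f), marked(a), marked(c)}
optimal plan length = 3; 3 > 2

No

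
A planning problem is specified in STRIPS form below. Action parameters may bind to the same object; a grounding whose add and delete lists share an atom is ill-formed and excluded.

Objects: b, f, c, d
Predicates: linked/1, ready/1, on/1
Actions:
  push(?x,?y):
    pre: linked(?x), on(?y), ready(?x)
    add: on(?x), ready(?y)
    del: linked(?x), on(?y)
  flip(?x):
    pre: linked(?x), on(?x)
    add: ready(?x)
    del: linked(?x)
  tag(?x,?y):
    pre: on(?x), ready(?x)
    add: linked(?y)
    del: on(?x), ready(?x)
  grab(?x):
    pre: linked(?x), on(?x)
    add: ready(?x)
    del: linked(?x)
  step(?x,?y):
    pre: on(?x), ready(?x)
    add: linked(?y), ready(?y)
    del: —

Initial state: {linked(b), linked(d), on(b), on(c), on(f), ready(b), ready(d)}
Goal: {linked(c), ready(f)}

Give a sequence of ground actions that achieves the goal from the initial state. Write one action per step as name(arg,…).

1. push(b,f)  →  {linked(d), on(b), on(c), ready(b), ready(d), ready(f)}
2. tag(b,c)  →  {linked(c), linked(d), on(c), ready(d), ready(f)}

push(b,f); tag(b,c)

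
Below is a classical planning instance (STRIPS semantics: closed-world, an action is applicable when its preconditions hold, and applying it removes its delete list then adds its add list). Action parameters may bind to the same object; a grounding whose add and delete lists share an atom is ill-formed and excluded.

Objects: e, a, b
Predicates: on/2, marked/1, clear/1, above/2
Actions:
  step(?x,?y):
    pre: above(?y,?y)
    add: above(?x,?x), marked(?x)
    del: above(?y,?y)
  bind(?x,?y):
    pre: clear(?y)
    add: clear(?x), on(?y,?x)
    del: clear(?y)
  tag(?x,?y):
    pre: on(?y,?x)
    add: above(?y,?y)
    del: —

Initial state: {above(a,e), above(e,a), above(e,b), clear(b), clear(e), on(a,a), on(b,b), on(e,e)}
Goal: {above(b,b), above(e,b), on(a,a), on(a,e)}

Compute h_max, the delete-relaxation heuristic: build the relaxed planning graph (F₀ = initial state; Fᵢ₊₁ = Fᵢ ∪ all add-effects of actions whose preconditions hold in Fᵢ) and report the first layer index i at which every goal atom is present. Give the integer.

2

F0 = init (8 atoms)
F1 = F0 ∪ {above(a,a), above(b,b), above(e,e), clear(a), on(b,a), on(b,e), on(e,a), on(e,b)}  (16 atoms)
F2 = F1 ∪ {marked(a), marked(b), marked(e), on(a,b), on(a,e)}  (21 atoms)
goal ⊆ F2  ⇒  h_max = 2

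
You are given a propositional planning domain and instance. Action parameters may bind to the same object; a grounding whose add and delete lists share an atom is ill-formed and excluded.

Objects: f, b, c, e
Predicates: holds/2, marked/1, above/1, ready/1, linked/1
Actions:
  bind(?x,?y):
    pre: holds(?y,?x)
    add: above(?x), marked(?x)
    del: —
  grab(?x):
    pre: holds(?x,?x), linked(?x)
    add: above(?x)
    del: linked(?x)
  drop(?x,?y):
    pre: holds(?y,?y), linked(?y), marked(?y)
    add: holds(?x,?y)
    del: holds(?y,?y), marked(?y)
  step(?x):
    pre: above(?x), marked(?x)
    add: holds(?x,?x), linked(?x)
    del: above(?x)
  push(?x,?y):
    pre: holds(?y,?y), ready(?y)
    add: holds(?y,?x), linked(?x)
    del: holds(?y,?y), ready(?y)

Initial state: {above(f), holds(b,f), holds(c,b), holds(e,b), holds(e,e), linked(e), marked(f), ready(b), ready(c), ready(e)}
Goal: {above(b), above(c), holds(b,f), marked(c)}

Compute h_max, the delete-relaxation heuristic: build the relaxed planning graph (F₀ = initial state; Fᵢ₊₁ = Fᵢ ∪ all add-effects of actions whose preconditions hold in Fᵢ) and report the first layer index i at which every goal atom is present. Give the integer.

2

F0 = init (10 atoms)
F1 = F0 ∪ {above(b), above(e), holds(e,c), holds(e,f), holds(f,f), linked(b), linked(c), linked(f), marked(b), marked(e)}  (20 atoms)
F2 = F1 ∪ {above(c), holds(b,b), holds(b,e), holds(c,e), holds(c,f), holds(f,e), marked(c)}  (27 atoms)
goal ⊆ F2  ⇒  h_max = 2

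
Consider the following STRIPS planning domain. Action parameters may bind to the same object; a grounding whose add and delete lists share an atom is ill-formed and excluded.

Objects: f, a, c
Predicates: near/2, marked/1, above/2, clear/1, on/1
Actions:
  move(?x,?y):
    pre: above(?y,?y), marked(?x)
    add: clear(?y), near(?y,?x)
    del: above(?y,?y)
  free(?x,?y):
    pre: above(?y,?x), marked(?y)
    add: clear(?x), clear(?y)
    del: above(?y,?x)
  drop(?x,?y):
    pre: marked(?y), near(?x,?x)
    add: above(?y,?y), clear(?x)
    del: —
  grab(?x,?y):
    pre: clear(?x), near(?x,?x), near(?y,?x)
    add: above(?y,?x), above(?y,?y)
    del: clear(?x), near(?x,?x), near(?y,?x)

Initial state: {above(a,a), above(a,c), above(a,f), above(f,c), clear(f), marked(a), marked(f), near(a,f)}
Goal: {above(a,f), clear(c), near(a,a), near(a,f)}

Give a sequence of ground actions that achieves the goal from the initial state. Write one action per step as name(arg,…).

1. move(a,a)  →  {above(a,c), above(a,f), above(f,c), clear(a), clear(f), marked(a), marked(f), near(a,a), near(a,f)}
2. free(c,f)  →  {above(a,c), above(a,f), clear(a), clear(c), clear(f), marked(a), marked(f), near(a,a), near(a,f)}

move(a,a); free(c,f)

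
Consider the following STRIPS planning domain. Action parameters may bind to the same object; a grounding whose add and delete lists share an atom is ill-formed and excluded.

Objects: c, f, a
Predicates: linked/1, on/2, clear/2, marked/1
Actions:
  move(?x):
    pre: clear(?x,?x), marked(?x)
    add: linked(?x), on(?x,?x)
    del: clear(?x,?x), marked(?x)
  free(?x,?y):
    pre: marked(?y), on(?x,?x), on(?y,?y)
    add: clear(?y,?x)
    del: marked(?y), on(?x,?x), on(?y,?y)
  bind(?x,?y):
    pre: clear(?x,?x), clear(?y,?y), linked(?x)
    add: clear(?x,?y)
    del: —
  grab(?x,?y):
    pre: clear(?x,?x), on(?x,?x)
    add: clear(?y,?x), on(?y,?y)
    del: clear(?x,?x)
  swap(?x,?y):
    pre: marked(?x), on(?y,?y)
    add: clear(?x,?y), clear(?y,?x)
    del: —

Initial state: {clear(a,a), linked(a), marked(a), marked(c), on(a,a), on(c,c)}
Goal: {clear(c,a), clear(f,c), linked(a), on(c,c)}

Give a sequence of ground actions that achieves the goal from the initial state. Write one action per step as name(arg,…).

free(c,c); grab(a,c); grab(c,f)

1. free(c,c)  →  {clear(a,a), clear(c,c), linked(a), marked(a), on(a,a)}
2. grab(a,c)  →  {clear(c,a), clear(c,c), linked(a), marked(a), on(a,a), on(c,c)}
3. grab(c,f)  →  {clear(c,a), clear(f,c), linked(a), marked(a), on(a,a), on(c,c), on(f,f)}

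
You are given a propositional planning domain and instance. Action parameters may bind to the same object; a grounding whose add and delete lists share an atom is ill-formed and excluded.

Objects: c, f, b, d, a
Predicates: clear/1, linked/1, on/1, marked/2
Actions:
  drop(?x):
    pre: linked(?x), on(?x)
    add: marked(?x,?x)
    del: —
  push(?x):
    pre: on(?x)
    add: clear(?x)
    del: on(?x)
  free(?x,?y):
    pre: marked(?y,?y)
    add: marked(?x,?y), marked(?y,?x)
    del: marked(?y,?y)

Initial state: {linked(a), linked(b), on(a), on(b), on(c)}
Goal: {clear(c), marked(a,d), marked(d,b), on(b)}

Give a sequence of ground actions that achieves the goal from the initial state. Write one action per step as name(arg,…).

drop(b); drop(a); push(c); free(d,b); free(d,a)

1. drop(b)  →  {linked(a), linked(b), marked(b,b), on(a), on(b), on(c)}
2. drop(a)  →  {linked(a), linked(b), marked(a,a), marked(b,b), on(a), on(b), on(c)}
3. push(c)  →  {clear(c), linked(a), linked(b), marked(a,a), marked(b,b), on(a), on(b)}
4. free(d,b)  →  {clear(c), linked(a), linked(b), marked(a,a), marked(b,d), marked(d,b), on(a), on(b)}
5. free(d,a)  →  {clear(c), linked(a), linked(b), marked(a,d), marked(b,d), marked(d,a), marked(d,b), on(a), on(b)}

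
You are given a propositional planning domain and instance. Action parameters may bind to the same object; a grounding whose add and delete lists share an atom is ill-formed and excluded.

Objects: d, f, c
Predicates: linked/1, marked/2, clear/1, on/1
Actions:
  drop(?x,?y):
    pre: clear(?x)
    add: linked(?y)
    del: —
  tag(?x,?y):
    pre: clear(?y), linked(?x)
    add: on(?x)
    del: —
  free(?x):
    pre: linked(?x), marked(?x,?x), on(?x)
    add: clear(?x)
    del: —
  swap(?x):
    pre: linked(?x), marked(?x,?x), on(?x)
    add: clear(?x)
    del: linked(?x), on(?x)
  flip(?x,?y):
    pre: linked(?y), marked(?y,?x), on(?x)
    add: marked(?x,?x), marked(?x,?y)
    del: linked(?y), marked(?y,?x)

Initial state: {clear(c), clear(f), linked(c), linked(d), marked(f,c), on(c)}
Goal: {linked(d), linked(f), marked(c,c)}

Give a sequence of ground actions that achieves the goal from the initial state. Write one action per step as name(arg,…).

1. drop(f,f)  →  {clear(c), clear(f), linked(c), linked(d), linked(f), marked(f,c), on(c)}
2. flip(c,f)  →  {clear(c), clear(f), linked(c), linked(d), marked(c,c), marked(c,f), on(c)}
3. drop(f,f)  →  {clear(c), clear(f), linked(c), linked(d), linked(f), marked(c,c), marked(c,f), on(c)}

drop(f,f); flip(c,f); drop(f,f)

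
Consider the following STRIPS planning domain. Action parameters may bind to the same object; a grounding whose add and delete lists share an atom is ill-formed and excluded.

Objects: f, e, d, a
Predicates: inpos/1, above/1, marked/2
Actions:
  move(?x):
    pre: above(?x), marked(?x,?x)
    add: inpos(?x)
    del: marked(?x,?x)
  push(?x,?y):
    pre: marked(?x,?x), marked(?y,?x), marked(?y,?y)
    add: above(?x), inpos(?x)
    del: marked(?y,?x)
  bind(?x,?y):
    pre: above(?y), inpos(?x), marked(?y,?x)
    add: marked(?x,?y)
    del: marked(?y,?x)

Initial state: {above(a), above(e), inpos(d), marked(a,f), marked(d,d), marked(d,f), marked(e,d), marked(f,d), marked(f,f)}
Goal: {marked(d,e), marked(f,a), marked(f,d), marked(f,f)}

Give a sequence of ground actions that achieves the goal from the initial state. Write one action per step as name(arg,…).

1. push(f,d)  →  {above(a), above(e), above(f), inpos(d), inpos(f), marked(a,f), marked(d,d), marked(e,d), marked(f,d), marked(f,f)}
2. bind(f,a)  →  {above(a), above(e), above(f), inpos(d), inpos(f), marked(d,d), marked(e,d), marked(f,a), marked(f,d), marked(f,f)}
3. bind(d,e)  →  {above(a), above(e), above(f), inpos(d), inpos(f), marked(d,d), marked(d,e), marked(f,a), marked(f,d), marked(f,f)}

push(f,d); bind(f,a); bind(d,e)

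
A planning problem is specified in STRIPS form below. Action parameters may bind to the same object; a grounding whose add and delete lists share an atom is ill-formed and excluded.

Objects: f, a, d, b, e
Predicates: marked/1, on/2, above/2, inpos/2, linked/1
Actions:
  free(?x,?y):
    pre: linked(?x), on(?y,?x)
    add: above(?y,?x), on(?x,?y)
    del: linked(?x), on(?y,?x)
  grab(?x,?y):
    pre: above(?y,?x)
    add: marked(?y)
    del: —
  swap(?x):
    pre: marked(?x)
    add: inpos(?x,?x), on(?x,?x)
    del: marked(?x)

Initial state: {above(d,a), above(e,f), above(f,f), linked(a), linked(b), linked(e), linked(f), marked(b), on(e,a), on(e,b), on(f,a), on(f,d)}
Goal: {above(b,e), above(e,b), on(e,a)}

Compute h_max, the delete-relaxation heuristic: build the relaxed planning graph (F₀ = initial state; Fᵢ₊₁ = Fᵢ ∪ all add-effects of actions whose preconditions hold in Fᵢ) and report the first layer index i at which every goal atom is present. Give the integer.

F0 = init (12 atoms)
F1 = F0 ∪ {above(e,a), above(e,b), above(f,a), inpos(b,b), marked(d), marked(e), marked(f), on(a,e), on(a,f), on(b,b), on(b,e)}  (23 atoms)
F2 = F1 ∪ {above(a,e), above(a,f), above(b,e), inpos(d,d), inpos(e,e), inpos(f,f), on(d,d), on(e,e), on(f,f)}  (32 atoms)
goal ⊆ F2  ⇒  h_max = 2

2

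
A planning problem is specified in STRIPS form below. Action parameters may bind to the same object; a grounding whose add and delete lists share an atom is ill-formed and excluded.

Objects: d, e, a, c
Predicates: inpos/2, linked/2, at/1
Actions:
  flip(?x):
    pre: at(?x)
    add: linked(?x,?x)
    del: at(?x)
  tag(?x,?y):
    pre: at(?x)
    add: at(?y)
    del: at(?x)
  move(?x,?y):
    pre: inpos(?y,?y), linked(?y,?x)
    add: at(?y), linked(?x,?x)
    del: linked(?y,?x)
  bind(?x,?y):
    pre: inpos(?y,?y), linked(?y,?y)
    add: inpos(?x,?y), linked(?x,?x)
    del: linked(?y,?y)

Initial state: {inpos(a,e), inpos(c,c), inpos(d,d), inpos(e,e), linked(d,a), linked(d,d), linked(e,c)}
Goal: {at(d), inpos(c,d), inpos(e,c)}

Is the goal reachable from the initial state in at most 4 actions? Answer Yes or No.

1. move(a,d)  →  {at(d), inpos(a,e), inpos(c,c), inpos(d,d), inpos(e,e), linked(a,a), linked(d,d), linked(e,c)}
2. bind(c,d)  →  {at(d), inpos(a,e), inpos(c,c), inpos(c,d), inpos(d,d), inpos(e,e), linked(a,a), linked(c,c), linked(e,c)}
3. bind(e,c)  →  {at(d), inpos(a,e), inpos(c,c), inpos(c,d), inpos(d,d), inpos(e,c), inpos(e,e), linked(a,a), linked(e,c), linked(e,e)}
optimal plan length = 3; 3 ≤ 4

Yes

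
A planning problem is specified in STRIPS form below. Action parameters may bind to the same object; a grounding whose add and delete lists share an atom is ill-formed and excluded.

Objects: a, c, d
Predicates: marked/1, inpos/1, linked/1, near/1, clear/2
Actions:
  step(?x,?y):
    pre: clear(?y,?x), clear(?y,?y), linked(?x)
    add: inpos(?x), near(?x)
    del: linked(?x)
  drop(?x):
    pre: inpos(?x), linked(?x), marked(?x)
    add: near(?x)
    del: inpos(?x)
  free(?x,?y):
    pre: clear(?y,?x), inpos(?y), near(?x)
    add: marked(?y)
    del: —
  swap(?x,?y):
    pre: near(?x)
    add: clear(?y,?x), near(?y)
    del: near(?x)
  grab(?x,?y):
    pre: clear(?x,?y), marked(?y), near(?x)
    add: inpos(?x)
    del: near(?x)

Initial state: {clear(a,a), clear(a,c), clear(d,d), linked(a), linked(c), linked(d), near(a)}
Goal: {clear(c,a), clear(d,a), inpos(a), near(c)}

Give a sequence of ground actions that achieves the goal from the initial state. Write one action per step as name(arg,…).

swap(a,c); step(a,a); swap(a,d)

1. swap(a,c)  →  {clear(a,a), clear(a,c), clear(c,a), clear(d,d), linked(a), linked(c), linked(d), near(c)}
2. step(a,a)  →  {clear(a,a), clear(a,c), clear(c,a), clear(d,d), inpos(a), linked(c), linked(d), near(a), near(c)}
3. swap(a,d)  →  {clear(a,a), clear(a,c), clear(c,a), clear(d,a), clear(d,d), inpos(a), linked(c), linked(d), near(c), near(d)}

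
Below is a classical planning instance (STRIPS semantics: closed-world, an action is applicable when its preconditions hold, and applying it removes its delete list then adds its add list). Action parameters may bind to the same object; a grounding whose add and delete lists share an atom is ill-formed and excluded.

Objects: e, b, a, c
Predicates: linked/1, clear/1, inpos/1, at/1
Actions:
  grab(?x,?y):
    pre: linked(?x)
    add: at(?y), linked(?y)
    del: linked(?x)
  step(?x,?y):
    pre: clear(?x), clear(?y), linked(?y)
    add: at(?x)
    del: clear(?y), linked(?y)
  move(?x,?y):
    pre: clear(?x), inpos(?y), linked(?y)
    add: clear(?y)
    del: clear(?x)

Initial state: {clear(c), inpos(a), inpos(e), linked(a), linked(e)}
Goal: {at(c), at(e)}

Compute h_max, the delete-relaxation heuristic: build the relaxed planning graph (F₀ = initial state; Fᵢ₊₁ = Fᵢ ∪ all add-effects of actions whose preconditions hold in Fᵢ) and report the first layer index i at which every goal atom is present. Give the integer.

F0 = init (5 atoms)
F1 = F0 ∪ {at(a), at(b), at(c), at(e), clear(a), clear(e), linked(b), linked(c)}  (13 atoms)
goal ⊆ F1  ⇒  h_max = 1

1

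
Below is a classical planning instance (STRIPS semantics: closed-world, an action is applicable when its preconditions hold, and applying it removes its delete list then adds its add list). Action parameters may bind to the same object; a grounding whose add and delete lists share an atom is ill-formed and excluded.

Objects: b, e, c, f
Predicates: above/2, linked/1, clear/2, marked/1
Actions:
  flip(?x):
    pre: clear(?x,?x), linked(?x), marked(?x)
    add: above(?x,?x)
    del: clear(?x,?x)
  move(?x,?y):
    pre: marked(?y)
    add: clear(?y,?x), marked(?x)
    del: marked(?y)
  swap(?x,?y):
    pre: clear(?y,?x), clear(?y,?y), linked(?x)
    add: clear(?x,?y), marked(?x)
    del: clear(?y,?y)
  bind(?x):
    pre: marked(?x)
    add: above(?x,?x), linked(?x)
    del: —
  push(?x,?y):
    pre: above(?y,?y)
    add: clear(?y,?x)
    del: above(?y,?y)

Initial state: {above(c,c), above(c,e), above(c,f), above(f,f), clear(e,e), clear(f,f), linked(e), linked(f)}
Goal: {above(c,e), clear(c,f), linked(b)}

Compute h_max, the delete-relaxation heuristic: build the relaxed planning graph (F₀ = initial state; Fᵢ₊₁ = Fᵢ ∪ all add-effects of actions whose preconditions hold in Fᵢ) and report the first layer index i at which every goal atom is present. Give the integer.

F0 = init (8 atoms)
F1 = F0 ∪ {clear(c,b), clear(c,c), clear(c,e), clear(c,f), clear(f,b), clear(f,c), clear(f,e)}  (15 atoms)
F2 = F1 ∪ {clear(e,c), clear(e,f), marked(e), marked(f)}  (19 atoms)
F3 = F2 ∪ {above(e,e), clear(e,b), marked(b), marked(c)}  (23 atoms)
F4 = F3 ∪ {above(b,b), clear(b,c), clear(b,e), clear(b,f), linked(b), linked(c)}  (29 atoms)
goal ⊆ F4  ⇒  h_max = 4

4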